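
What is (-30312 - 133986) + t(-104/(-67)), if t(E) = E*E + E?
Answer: -737515938/4489 ≈ -1.6429e+5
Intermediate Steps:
t(E) = E + E² (t(E) = E² + E = E + E²)
(-30312 - 133986) + t(-104/(-67)) = (-30312 - 133986) + (-104/(-67))*(1 - 104/(-67)) = -164298 + (-104*(-1/67))*(1 - 104*(-1/67)) = -164298 + 104*(1 + 104/67)/67 = -164298 + (104/67)*(171/67) = -164298 + 17784/4489 = -737515938/4489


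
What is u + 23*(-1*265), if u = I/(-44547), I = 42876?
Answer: -90518947/14849 ≈ -6096.0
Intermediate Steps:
u = -14292/14849 (u = 42876/(-44547) = 42876*(-1/44547) = -14292/14849 ≈ -0.96249)
u + 23*(-1*265) = -14292/14849 + 23*(-1*265) = -14292/14849 + 23*(-265) = -14292/14849 - 6095 = -90518947/14849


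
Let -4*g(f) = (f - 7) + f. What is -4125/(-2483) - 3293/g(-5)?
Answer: -32635951/42211 ≈ -773.16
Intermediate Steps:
g(f) = 7/4 - f/2 (g(f) = -((f - 7) + f)/4 = -((-7 + f) + f)/4 = -(-7 + 2*f)/4 = 7/4 - f/2)
-4125/(-2483) - 3293/g(-5) = -4125/(-2483) - 3293/(7/4 - ½*(-5)) = -4125*(-1/2483) - 3293/(7/4 + 5/2) = 4125/2483 - 3293/17/4 = 4125/2483 - 3293*4/17 = 4125/2483 - 13172/17 = -32635951/42211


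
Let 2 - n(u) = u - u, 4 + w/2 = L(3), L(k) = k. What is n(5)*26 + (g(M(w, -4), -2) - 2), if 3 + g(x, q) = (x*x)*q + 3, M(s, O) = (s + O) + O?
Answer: -150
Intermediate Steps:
w = -2 (w = -8 + 2*3 = -8 + 6 = -2)
M(s, O) = s + 2*O (M(s, O) = (O + s) + O = s + 2*O)
g(x, q) = q*x**2 (g(x, q) = -3 + ((x*x)*q + 3) = -3 + (x**2*q + 3) = -3 + (q*x**2 + 3) = -3 + (3 + q*x**2) = q*x**2)
n(u) = 2 (n(u) = 2 - (u - u) = 2 - 1*0 = 2 + 0 = 2)
n(5)*26 + (g(M(w, -4), -2) - 2) = 2*26 + (-2*(-2 + 2*(-4))**2 - 2) = 52 + (-2*(-2 - 8)**2 - 2) = 52 + (-2*(-10)**2 - 2) = 52 + (-2*100 - 2) = 52 + (-200 - 2) = 52 - 202 = -150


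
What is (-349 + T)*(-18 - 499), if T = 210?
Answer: 71863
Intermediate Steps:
(-349 + T)*(-18 - 499) = (-349 + 210)*(-18 - 499) = -139*(-517) = 71863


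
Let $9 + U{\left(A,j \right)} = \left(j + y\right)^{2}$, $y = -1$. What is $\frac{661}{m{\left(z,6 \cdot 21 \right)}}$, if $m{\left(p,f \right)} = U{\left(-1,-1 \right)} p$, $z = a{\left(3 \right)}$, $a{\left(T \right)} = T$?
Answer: $- \frac{661}{15} \approx -44.067$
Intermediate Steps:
$U{\left(A,j \right)} = -9 + \left(-1 + j\right)^{2}$ ($U{\left(A,j \right)} = -9 + \left(j - 1\right)^{2} = -9 + \left(-1 + j\right)^{2}$)
$z = 3$
$m{\left(p,f \right)} = - 5 p$ ($m{\left(p,f \right)} = \left(-9 + \left(-1 - 1\right)^{2}\right) p = \left(-9 + \left(-2\right)^{2}\right) p = \left(-9 + 4\right) p = - 5 p$)
$\frac{661}{m{\left(z,6 \cdot 21 \right)}} = \frac{661}{\left(-5\right) 3} = \frac{661}{-15} = 661 \left(- \frac{1}{15}\right) = - \frac{661}{15}$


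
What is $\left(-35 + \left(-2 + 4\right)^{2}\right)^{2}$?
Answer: $961$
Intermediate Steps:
$\left(-35 + \left(-2 + 4\right)^{2}\right)^{2} = \left(-35 + 2^{2}\right)^{2} = \left(-35 + 4\right)^{2} = \left(-31\right)^{2} = 961$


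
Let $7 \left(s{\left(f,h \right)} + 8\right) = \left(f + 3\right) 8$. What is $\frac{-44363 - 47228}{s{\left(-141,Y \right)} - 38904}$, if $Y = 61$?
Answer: $\frac{641137}{273488} \approx 2.3443$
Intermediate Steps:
$s{\left(f,h \right)} = - \frac{32}{7} + \frac{8 f}{7}$ ($s{\left(f,h \right)} = -8 + \frac{\left(f + 3\right) 8}{7} = -8 + \frac{\left(3 + f\right) 8}{7} = -8 + \frac{24 + 8 f}{7} = -8 + \left(\frac{24}{7} + \frac{8 f}{7}\right) = - \frac{32}{7} + \frac{8 f}{7}$)
$\frac{-44363 - 47228}{s{\left(-141,Y \right)} - 38904} = \frac{-44363 - 47228}{\left(- \frac{32}{7} + \frac{8}{7} \left(-141\right)\right) - 38904} = - \frac{91591}{\left(- \frac{32}{7} - \frac{1128}{7}\right) - 38904} = - \frac{91591}{- \frac{1160}{7} - 38904} = - \frac{91591}{- \frac{273488}{7}} = \left(-91591\right) \left(- \frac{7}{273488}\right) = \frac{641137}{273488}$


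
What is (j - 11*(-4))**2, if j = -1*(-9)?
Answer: 2809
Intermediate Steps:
j = 9
(j - 11*(-4))**2 = (9 - 11*(-4))**2 = (9 + 44)**2 = 53**2 = 2809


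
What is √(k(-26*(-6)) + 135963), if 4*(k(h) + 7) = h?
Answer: √135995 ≈ 368.77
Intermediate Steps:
k(h) = -7 + h/4
√(k(-26*(-6)) + 135963) = √((-7 + (-26*(-6))/4) + 135963) = √((-7 + (¼)*156) + 135963) = √((-7 + 39) + 135963) = √(32 + 135963) = √135995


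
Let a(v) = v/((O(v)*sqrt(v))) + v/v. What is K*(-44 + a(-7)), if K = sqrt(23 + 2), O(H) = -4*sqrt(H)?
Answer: -865/4 ≈ -216.25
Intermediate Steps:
K = 5 (K = sqrt(25) = 5)
a(v) = 3/4 (a(v) = v/(((-4*sqrt(v))*sqrt(v))) + v/v = v/((-4*v)) + 1 = v*(-1/(4*v)) + 1 = -1/4 + 1 = 3/4)
K*(-44 + a(-7)) = 5*(-44 + 3/4) = 5*(-173/4) = -865/4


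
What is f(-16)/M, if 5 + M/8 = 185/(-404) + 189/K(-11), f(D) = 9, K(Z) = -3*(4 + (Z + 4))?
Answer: 303/4186 ≈ 0.072384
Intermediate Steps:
K(Z) = -24 - 3*Z (K(Z) = -3*(4 + (4 + Z)) = -3*(8 + Z) = -24 - 3*Z)
M = 12558/101 (M = -40 + 8*(185/(-404) + 189/(-24 - 3*(-11))) = -40 + 8*(185*(-1/404) + 189/(-24 + 33)) = -40 + 8*(-185/404 + 189/9) = -40 + 8*(-185/404 + 189*(⅑)) = -40 + 8*(-185/404 + 21) = -40 + 8*(8299/404) = -40 + 16598/101 = 12558/101 ≈ 124.34)
f(-16)/M = 9/(12558/101) = 9*(101/12558) = 303/4186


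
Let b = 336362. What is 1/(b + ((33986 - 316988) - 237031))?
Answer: -1/183671 ≈ -5.4445e-6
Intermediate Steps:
1/(b + ((33986 - 316988) - 237031)) = 1/(336362 + ((33986 - 316988) - 237031)) = 1/(336362 + (-283002 - 237031)) = 1/(336362 - 520033) = 1/(-183671) = -1/183671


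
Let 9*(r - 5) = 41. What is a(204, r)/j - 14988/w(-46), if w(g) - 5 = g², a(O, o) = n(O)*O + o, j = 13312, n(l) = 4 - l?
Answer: -429055183/42352128 ≈ -10.131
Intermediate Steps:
r = 86/9 (r = 5 + (⅑)*41 = 5 + 41/9 = 86/9 ≈ 9.5556)
a(O, o) = o + O*(4 - O) (a(O, o) = (4 - O)*O + o = O*(4 - O) + o = o + O*(4 - O))
w(g) = 5 + g²
a(204, r)/j - 14988/w(-46) = (86/9 - 1*204*(-4 + 204))/13312 - 14988/(5 + (-46)²) = (86/9 - 1*204*200)*(1/13312) - 14988/(5 + 2116) = (86/9 - 40800)*(1/13312) - 14988/2121 = -367114/9*1/13312 - 14988*1/2121 = -183557/59904 - 4996/707 = -429055183/42352128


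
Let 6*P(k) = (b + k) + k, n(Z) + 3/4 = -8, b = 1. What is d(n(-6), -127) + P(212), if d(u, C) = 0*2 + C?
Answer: -337/6 ≈ -56.167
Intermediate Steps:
n(Z) = -35/4 (n(Z) = -¾ - 8 = -35/4)
d(u, C) = C (d(u, C) = 0 + C = C)
P(k) = ⅙ + k/3 (P(k) = ((1 + k) + k)/6 = (1 + 2*k)/6 = ⅙ + k/3)
d(n(-6), -127) + P(212) = -127 + (⅙ + (⅓)*212) = -127 + (⅙ + 212/3) = -127 + 425/6 = -337/6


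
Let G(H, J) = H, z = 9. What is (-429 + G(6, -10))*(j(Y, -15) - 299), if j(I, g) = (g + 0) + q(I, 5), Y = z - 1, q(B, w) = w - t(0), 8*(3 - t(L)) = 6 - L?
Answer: 526635/4 ≈ 1.3166e+5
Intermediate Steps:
t(L) = 9/4 + L/8 (t(L) = 3 - (6 - L)/8 = 3 + (-¾ + L/8) = 9/4 + L/8)
q(B, w) = -9/4 + w (q(B, w) = w - (9/4 + (⅛)*0) = w - (9/4 + 0) = w - 1*9/4 = w - 9/4 = -9/4 + w)
Y = 8 (Y = 9 - 1 = 8)
j(I, g) = 11/4 + g (j(I, g) = (g + 0) + (-9/4 + 5) = g + 11/4 = 11/4 + g)
(-429 + G(6, -10))*(j(Y, -15) - 299) = (-429 + 6)*((11/4 - 15) - 299) = -423*(-49/4 - 299) = -423*(-1245/4) = 526635/4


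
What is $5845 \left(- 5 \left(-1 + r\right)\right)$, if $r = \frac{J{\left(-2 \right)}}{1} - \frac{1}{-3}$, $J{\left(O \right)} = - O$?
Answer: $- \frac{116900}{3} \approx -38967.0$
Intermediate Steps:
$r = \frac{7}{3}$ ($r = \frac{\left(-1\right) \left(-2\right)}{1} - \frac{1}{-3} = 2 \cdot 1 - - \frac{1}{3} = 2 + \frac{1}{3} = \frac{7}{3} \approx 2.3333$)
$5845 \left(- 5 \left(-1 + r\right)\right) = 5845 \left(- 5 \left(-1 + \frac{7}{3}\right)\right) = 5845 \left(\left(-5\right) \frac{4}{3}\right) = 5845 \left(- \frac{20}{3}\right) = - \frac{116900}{3}$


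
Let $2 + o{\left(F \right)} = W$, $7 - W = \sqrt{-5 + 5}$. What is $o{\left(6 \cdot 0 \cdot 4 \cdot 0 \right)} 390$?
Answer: $1950$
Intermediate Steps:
$W = 7$ ($W = 7 - \sqrt{-5 + 5} = 7 - \sqrt{0} = 7 - 0 = 7 + 0 = 7$)
$o{\left(F \right)} = 5$ ($o{\left(F \right)} = -2 + 7 = 5$)
$o{\left(6 \cdot 0 \cdot 4 \cdot 0 \right)} 390 = 5 \cdot 390 = 1950$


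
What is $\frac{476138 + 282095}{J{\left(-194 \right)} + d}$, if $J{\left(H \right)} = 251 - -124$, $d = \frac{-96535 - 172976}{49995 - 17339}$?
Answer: $\frac{3537265264}{1710927} \approx 2067.5$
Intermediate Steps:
$d = - \frac{269511}{32656} \approx -8.253$
$J{\left(H \right)} = 375$ ($J{\left(H \right)} = 251 + 124 = 375$)
$\frac{476138 + 282095}{J{\left(-194 \right)} + d} = \frac{476138 + 282095}{375 - \frac{269511}{32656}} = \frac{758233}{\frac{11976489}{32656}} = 758233 \cdot \frac{32656}{11976489} = \frac{3537265264}{1710927}$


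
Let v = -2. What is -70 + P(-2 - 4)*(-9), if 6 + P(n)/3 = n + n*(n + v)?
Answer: -1042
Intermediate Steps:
P(n) = -18 + 3*n + 3*n*(-2 + n) (P(n) = -18 + 3*(n + n*(n - 2)) = -18 + 3*(n + n*(-2 + n)) = -18 + (3*n + 3*n*(-2 + n)) = -18 + 3*n + 3*n*(-2 + n))
-70 + P(-2 - 4)*(-9) = -70 + (-18 - 3*(-2 - 4) + 3*(-2 - 4)²)*(-9) = -70 + (-18 - 3*(-6) + 3*(-6)²)*(-9) = -70 + (-18 + 18 + 3*36)*(-9) = -70 + (-18 + 18 + 108)*(-9) = -70 + 108*(-9) = -70 - 972 = -1042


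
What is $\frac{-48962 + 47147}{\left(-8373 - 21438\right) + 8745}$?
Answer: $\frac{605}{7022} \approx 0.086158$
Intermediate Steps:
$\frac{-48962 + 47147}{\left(-8373 - 21438\right) + 8745} = - \frac{1815}{-29811 + 8745} = - \frac{1815}{-21066} = \left(-1815\right) \left(- \frac{1}{21066}\right) = \frac{605}{7022}$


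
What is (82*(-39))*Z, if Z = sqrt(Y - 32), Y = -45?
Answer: -3198*I*sqrt(77) ≈ -28062.0*I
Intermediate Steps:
Z = I*sqrt(77) (Z = sqrt(-45 - 32) = sqrt(-77) = I*sqrt(77) ≈ 8.775*I)
(82*(-39))*Z = (82*(-39))*(I*sqrt(77)) = -3198*I*sqrt(77)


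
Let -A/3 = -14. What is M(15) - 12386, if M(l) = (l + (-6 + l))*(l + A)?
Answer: -11018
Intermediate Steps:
A = 42 (A = -3*(-14) = 42)
M(l) = (-6 + 2*l)*(42 + l) (M(l) = (l + (-6 + l))*(l + 42) = (-6 + 2*l)*(42 + l))
M(15) - 12386 = (-252 + 2*15² + 78*15) - 12386 = (-252 + 2*225 + 1170) - 12386 = (-252 + 450 + 1170) - 12386 = 1368 - 12386 = -11018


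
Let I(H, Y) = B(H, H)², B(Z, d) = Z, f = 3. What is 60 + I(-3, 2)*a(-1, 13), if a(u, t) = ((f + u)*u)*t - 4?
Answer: -210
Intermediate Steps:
I(H, Y) = H²
a(u, t) = -4 + t*u*(3 + u) (a(u, t) = ((3 + u)*u)*t - 4 = (u*(3 + u))*t - 4 = t*u*(3 + u) - 4 = -4 + t*u*(3 + u))
60 + I(-3, 2)*a(-1, 13) = 60 + (-3)²*(-4 + 13*(-1)² + 3*13*(-1)) = 60 + 9*(-4 + 13*1 - 39) = 60 + 9*(-4 + 13 - 39) = 60 + 9*(-30) = 60 - 270 = -210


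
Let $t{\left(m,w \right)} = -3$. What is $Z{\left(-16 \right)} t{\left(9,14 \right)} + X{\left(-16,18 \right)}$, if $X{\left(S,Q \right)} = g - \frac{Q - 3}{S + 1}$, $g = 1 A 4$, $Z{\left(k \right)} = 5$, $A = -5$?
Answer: $-34$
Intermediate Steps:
$g = -20$ ($g = 1 \left(-5\right) 4 = \left(-5\right) 4 = -20$)
$X{\left(S,Q \right)} = -20 - \frac{-3 + Q}{1 + S}$ ($X{\left(S,Q \right)} = -20 - \frac{Q - 3}{S + 1} = -20 - \frac{-3 + Q}{1 + S}$)
$Z{\left(-16 \right)} t{\left(9,14 \right)} + X{\left(-16,18 \right)} = 5 \left(-3\right) + \frac{-17 - 18 - -320}{1 - 16} = -15 + \frac{-17 - 18 + 320}{-15} = -15 - 19 = -34$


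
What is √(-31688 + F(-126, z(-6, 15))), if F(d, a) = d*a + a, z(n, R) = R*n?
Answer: I*√20438 ≈ 142.96*I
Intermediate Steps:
F(d, a) = a + a*d (F(d, a) = a*d + a = a + a*d)
√(-31688 + F(-126, z(-6, 15))) = √(-31688 + (15*(-6))*(1 - 126)) = √(-31688 - 90*(-125)) = √(-31688 + 11250) = √(-20438) = I*√20438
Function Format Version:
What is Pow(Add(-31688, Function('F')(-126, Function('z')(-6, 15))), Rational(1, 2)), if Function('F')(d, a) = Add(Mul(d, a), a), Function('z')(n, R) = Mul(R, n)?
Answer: Mul(I, Pow(20438, Rational(1, 2))) ≈ Mul(142.96, I)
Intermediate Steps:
Function('F')(d, a) = Add(a, Mul(a, d)) (Function('F')(d, a) = Add(Mul(a, d), a) = Add(a, Mul(a, d)))
Pow(Add(-31688, Function('F')(-126, Function('z')(-6, 15))), Rational(1, 2)) = Pow(Add(-31688, Mul(Mul(15, -6), Add(1, -126))), Rational(1, 2)) = Pow(Add(-31688, Mul(-90, -125)), Rational(1, 2)) = Pow(Add(-31688, 11250), Rational(1, 2)) = Pow(-20438, Rational(1, 2)) = Mul(I, Pow(20438, Rational(1, 2)))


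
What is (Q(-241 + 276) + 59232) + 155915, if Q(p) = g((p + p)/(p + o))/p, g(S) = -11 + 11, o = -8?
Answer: 215147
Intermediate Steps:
g(S) = 0
Q(p) = 0 (Q(p) = 0/p = 0)
(Q(-241 + 276) + 59232) + 155915 = (0 + 59232) + 155915 = 59232 + 155915 = 215147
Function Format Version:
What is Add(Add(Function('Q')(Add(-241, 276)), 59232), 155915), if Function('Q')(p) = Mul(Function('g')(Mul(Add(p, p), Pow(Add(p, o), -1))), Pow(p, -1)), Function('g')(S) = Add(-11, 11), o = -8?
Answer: 215147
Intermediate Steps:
Function('g')(S) = 0
Function('Q')(p) = 0 (Function('Q')(p) = Mul(0, Pow(p, -1)) = 0)
Add(Add(Function('Q')(Add(-241, 276)), 59232), 155915) = Add(Add(0, 59232), 155915) = Add(59232, 155915) = 215147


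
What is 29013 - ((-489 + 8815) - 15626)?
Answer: 36313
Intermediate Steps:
29013 - ((-489 + 8815) - 15626) = 29013 - (8326 - 15626) = 29013 - 1*(-7300) = 29013 + 7300 = 36313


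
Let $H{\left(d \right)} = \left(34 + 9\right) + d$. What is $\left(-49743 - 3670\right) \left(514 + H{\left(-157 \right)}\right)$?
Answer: $-21365200$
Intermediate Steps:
$H{\left(d \right)} = 43 + d$
$\left(-49743 - 3670\right) \left(514 + H{\left(-157 \right)}\right) = \left(-49743 - 3670\right) \left(514 + \left(43 - 157\right)\right) = - 53413 \left(514 - 114\right) = \left(-53413\right) 400 = -21365200$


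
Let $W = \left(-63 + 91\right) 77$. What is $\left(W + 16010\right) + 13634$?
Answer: $31800$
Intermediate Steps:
$W = 2156$ ($W = 28 \cdot 77 = 2156$)
$\left(W + 16010\right) + 13634 = \left(2156 + 16010\right) + 13634 = 18166 + 13634 = 31800$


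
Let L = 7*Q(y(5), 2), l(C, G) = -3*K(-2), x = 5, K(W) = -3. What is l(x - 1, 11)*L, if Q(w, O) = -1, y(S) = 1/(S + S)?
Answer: -63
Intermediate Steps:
y(S) = 1/(2*S)
l(C, G) = 9 (l(C, G) = -3*(-3) = 9)
L = -7 (L = 7*(-1) = -7)
l(x - 1, 11)*L = 9*(-7) = -63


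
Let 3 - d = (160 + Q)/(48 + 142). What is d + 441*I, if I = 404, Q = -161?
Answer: 33851731/190 ≈ 1.7817e+5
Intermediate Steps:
d = 571/190 (d = 3 - (160 - 161)/(48 + 142) = 3 - (-1)/190 = 3 - 1*(-1/190) = 3 + 1/190 = 571/190 ≈ 3.0053)
d + 441*I = 571/190 + 441*404 = 571/190 + 178164 = 33851731/190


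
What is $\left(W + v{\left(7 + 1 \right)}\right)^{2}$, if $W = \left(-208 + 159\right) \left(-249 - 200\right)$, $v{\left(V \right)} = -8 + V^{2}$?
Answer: $486511249$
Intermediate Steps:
$W = 22001$ ($W = \left(-49\right) \left(-449\right) = 22001$)
$\left(W + v{\left(7 + 1 \right)}\right)^{2} = \left(22001 - \left(8 - \left(7 + 1\right)^{2}\right)\right)^{2} = \left(22001 - \left(8 - 8^{2}\right)\right)^{2} = \left(22001 + \left(-8 + 64\right)\right)^{2} = \left(22001 + 56\right)^{2} = 22057^{2} = 486511249$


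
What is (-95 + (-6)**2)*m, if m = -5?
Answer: 295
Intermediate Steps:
(-95 + (-6)**2)*m = (-95 + (-6)**2)*(-5) = (-95 + 36)*(-5) = -59*(-5) = 295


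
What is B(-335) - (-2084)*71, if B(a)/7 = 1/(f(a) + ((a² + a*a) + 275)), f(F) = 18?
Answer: 33253873259/224743 ≈ 1.4796e+5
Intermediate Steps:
B(a) = 7/(293 + 2*a²) (B(a) = 7/(18 + ((a² + a*a) + 275)) = 7/(18 + ((a² + a²) + 275)) = 7/(18 + (2*a² + 275)) = 7/(18 + (275 + 2*a²)) = 7/(293 + 2*a²))
B(-335) - (-2084)*71 = 7/(293 + 2*(-335)²) - (-2084)*71 = 7/(293 + 2*112225) - 1*(-147964) = 7/(293 + 224450) + 147964 = 7/224743 + 147964 = 33253873259/224743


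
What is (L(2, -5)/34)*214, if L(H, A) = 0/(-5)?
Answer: 0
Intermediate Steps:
L(H, A) = 0 (L(H, A) = 0*(-1/5) = 0)
(L(2, -5)/34)*214 = (0/34)*214 = (0*(1/34))*214 = 0*214 = 0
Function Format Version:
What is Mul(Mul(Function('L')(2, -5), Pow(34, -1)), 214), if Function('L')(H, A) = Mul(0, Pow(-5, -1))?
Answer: 0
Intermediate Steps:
Function('L')(H, A) = 0 (Function('L')(H, A) = Mul(0, Rational(-1, 5)) = 0)
Mul(Mul(Function('L')(2, -5), Pow(34, -1)), 214) = Mul(Mul(0, Pow(34, -1)), 214) = Mul(Mul(0, Rational(1, 34)), 214) = Mul(0, 214) = 0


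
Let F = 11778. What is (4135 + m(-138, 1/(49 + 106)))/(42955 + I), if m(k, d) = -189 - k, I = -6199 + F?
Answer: 2042/24267 ≈ 0.084147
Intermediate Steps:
I = 5579 (I = -6199 + 11778 = 5579)
(4135 + m(-138, 1/(49 + 106)))/(42955 + I) = (4135 + (-189 - 1*(-138)))/(42955 + 5579) = (4135 + (-189 + 138))/48534 = (4135 - 51)*(1/48534) = 4084*(1/48534) = 2042/24267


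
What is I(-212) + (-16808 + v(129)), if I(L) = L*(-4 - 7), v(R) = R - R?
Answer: -14476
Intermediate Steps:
v(R) = 0
I(L) = -11*L (I(L) = L*(-11) = -11*L)
I(-212) + (-16808 + v(129)) = -11*(-212) + (-16808 + 0) = 2332 - 16808 = -14476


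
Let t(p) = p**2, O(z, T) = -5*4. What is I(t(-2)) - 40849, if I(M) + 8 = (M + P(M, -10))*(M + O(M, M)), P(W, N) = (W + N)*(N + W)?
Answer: -41497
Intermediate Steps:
O(z, T) = -20
P(W, N) = (N + W)**2 (P(W, N) = (N + W)*(N + W) = (N + W)**2)
I(M) = -8 + (-20 + M)*(M + (-10 + M)**2) (I(M) = -8 + (M + (-10 + M)**2)*(M - 20) = -8 + (M + (-10 + M)**2)*(-20 + M) = -8 + (-20 + M)*(M + (-10 + M)**2))
I(t(-2)) - 40849 = (-2008 + ((-2)**2)**3 - 39*((-2)**2)**2 + 480*(-2)**2) - 40849 = (-2008 + 4**3 - 39*4**2 + 480*4) - 40849 = (-2008 + 64 - 39*16 + 1920) - 40849 = (-2008 + 64 - 624 + 1920) - 40849 = -648 - 40849 = -41497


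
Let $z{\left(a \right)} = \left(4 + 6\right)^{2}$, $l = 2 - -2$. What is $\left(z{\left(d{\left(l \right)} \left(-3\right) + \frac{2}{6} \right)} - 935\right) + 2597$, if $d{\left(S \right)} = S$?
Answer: $1762$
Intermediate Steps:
$l = 4$ ($l = 2 + 2 = 4$)
$z{\left(a \right)} = 100$ ($z{\left(a \right)} = 10^{2} = 100$)
$\left(z{\left(d{\left(l \right)} \left(-3\right) + \frac{2}{6} \right)} - 935\right) + 2597 = \left(100 - 935\right) + 2597 = -835 + 2597 = 1762$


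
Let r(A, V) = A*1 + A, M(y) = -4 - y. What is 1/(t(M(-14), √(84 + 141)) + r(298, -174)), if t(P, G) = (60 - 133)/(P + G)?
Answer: 25/14827 ≈ 0.0016861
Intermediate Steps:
r(A, V) = 2*A (r(A, V) = A + A = 2*A)
t(P, G) = -73/(G + P)
1/(t(M(-14), √(84 + 141)) + r(298, -174)) = 1/(-73/(√(84 + 141) + (-4 - 1*(-14))) + 2*298) = 1/(-73/(√225 + (-4 + 14)) + 596) = 1/(-73/(15 + 10) + 596) = 1/(-73/25 + 596) = 1/(14827/25) = 25/14827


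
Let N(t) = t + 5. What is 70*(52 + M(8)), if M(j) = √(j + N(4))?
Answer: 3640 + 70*√17 ≈ 3928.6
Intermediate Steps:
N(t) = 5 + t
M(j) = √(9 + j) (M(j) = √(j + (5 + 4)) = √(j + 9) = √(9 + j))
70*(52 + M(8)) = 70*(52 + √(9 + 8)) = 70*(52 + √17) = 3640 + 70*√17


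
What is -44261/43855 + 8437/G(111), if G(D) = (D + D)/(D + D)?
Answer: 52851482/6265 ≈ 8436.0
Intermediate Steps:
G(D) = 1 (G(D) = (2*D)/((2*D)) = (2*D)*(1/(2*D)) = 1)
-44261/43855 + 8437/G(111) = -44261/43855 + 8437/1 = -44261*1/43855 + 8437*1 = -6323/6265 + 8437 = 52851482/6265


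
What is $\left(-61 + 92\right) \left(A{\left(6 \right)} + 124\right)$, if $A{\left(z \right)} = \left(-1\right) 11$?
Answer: $3503$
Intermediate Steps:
$A{\left(z \right)} = -11$
$\left(-61 + 92\right) \left(A{\left(6 \right)} + 124\right) = \left(-61 + 92\right) \left(-11 + 124\right) = 31 \cdot 113 = 3503$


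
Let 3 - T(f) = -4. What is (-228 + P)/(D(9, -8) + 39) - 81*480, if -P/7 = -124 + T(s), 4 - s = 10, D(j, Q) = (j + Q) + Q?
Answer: -1243569/32 ≈ -38862.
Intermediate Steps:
D(j, Q) = j + 2*Q (D(j, Q) = (Q + j) + Q = j + 2*Q)
s = -6 (s = 4 - 1*10 = 4 - 10 = -6)
T(f) = 7 (T(f) = 3 - 1*(-4) = 3 + 4 = 7)
P = 819 (P = -7*(-124 + 7) = -7*(-117) = 819)
(-228 + P)/(D(9, -8) + 39) - 81*480 = (-228 + 819)/((9 + 2*(-8)) + 39) - 81*480 = 591/((9 - 16) + 39) - 38880 = 591/(-7 + 39) - 38880 = 591/32 - 38880 = -1243569/32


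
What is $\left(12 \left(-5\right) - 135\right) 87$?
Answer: $-16965$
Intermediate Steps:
$\left(12 \left(-5\right) - 135\right) 87 = \left(-60 - 135\right) 87 = \left(-195\right) 87 = -16965$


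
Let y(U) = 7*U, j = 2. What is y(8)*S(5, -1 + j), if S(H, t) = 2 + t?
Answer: 168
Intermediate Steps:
y(8)*S(5, -1 + j) = (7*8)*(2 + (-1 + 2)) = 56*(2 + 1) = 56*3 = 168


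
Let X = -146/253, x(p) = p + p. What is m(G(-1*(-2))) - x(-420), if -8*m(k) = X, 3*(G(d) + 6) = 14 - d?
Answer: 850153/1012 ≈ 840.07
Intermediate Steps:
x(p) = 2*p
G(d) = -4/3 - d/3 (G(d) = -6 + (14 - d)/3 = -6 + (14/3 - d/3) = -4/3 - d/3)
X = -146/253 (X = -146*1/253 = -146/253 ≈ -0.57708)
m(k) = 73/1012 (m(k) = -⅛*(-146/253) = 73/1012)
m(G(-1*(-2))) - x(-420) = 73/1012 - 2*(-420) = 73/1012 - 1*(-840) = 73/1012 + 840 = 850153/1012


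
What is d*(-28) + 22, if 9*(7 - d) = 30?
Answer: -242/3 ≈ -80.667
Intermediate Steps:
d = 11/3 (d = 7 - ⅑*30 = 7 - 10/3 = 11/3 ≈ 3.6667)
d*(-28) + 22 = (11/3)*(-28) + 22 = -308/3 + 22 = -242/3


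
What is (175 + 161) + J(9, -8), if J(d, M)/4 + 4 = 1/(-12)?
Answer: 959/3 ≈ 319.67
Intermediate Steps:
J(d, M) = -49/3 (J(d, M) = -16 + 4/(-12) = -16 + 4*(-1/12) = -16 - ⅓ = -49/3)
(175 + 161) + J(9, -8) = (175 + 161) - 49/3 = 336 - 49/3 = 959/3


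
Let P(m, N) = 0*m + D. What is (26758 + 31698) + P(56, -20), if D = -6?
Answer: 58450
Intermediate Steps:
P(m, N) = -6 (P(m, N) = 0*m - 6 = 0 - 6 = -6)
(26758 + 31698) + P(56, -20) = (26758 + 31698) - 6 = 58456 - 6 = 58450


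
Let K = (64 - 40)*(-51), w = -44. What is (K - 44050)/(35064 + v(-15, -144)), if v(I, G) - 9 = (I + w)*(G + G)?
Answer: -45274/52065 ≈ -0.86957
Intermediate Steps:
v(I, G) = 9 + 2*G*(-44 + I) (v(I, G) = 9 + (I - 44)*(G + G) = 9 + (-44 + I)*(2*G) = 9 + 2*G*(-44 + I))
K = -1224 (K = 24*(-51) = -1224)
(K - 44050)/(35064 + v(-15, -144)) = (-1224 - 44050)/(35064 + (9 - 88*(-144) + 2*(-144)*(-15))) = -45274/(35064 + (9 + 12672 + 4320)) = -45274/(35064 + 17001) = -45274/52065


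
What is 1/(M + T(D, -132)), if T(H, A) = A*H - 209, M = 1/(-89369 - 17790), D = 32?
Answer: -107159/475035848 ≈ -0.00022558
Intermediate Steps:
M = -1/107159 (M = 1/(-107159) = -1/107159 ≈ -9.3319e-6)
T(H, A) = -209 + A*H
1/(M + T(D, -132)) = 1/(-1/107159 + (-209 - 132*32)) = 1/(-1/107159 + (-209 - 4224)) = 1/(-1/107159 - 4433) = 1/(-475035848/107159) = -107159/475035848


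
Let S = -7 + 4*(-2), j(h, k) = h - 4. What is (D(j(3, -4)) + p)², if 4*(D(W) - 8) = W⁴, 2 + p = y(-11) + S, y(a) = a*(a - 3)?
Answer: 337561/16 ≈ 21098.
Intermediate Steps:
j(h, k) = -4 + h
y(a) = a*(-3 + a)
S = -15 (S = -7 - 8 = -15)
p = 137 (p = -2 + (-11*(-3 - 11) - 15) = -2 + (-11*(-14) - 15) = -2 + (154 - 15) = -2 + 139 = 137)
D(W) = 8 + W⁴/4
(D(j(3, -4)) + p)² = ((8 + (-4 + 3)⁴/4) + 137)² = ((8 + (¼)*(-1)⁴) + 137)² = ((8 + (¼)*1) + 137)² = ((8 + ¼) + 137)² = (33/4 + 137)² = (581/4)² = 337561/16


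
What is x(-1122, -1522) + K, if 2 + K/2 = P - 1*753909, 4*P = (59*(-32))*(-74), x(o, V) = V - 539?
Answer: -1440027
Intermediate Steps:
x(o, V) = -539 + V
P = 34928 (P = ((59*(-32))*(-74))/4 = (-1888*(-74))/4 = (¼)*139712 = 34928)
K = -1437966 (K = -4 + 2*(34928 - 1*753909) = -4 + 2*(34928 - 753909) = -4 + 2*(-718981) = -4 - 1437962 = -1437966)
x(-1122, -1522) + K = (-539 - 1522) - 1437966 = -2061 - 1437966 = -1440027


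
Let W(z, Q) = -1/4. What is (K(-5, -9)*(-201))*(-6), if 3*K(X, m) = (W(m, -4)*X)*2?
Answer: 1005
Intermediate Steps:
W(z, Q) = -1/4 (W(z, Q) = -1*1/4 = -1/4)
K(X, m) = -X/6 (K(X, m) = (-X/4*2)/3 = (-X/2)/3 = -X/6)
(K(-5, -9)*(-201))*(-6) = (-1/6*(-5)*(-201))*(-6) = ((5/6)*(-201))*(-6) = -335/2*(-6) = 1005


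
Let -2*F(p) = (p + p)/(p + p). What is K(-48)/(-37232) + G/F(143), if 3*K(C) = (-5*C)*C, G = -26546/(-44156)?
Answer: -28236911/25687753 ≈ -1.0992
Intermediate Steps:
G = 13273/22078 (G = -26546*(-1/44156) = 13273/22078 ≈ 0.60119)
K(C) = -5*C**2/3 (K(C) = ((-5*C)*C)/3 = (-5*C**2)/3 = -5*C**2/3)
F(p) = -1/2 (F(p) = -(p + p)/(2*(p + p)) = -2*p/(2*(2*p)) = -2*p*1/(2*p)/2 = -1/2*1 = -1/2)
K(-48)/(-37232) + G/F(143) = -5/3*(-48)**2/(-37232) + 13273/(22078*(-1/2)) = -5/3*2304*(-1/37232) + (13273/22078)*(-2) = -3840*(-1/37232) - 13273/11039 = 240/2327 - 13273/11039 = -28236911/25687753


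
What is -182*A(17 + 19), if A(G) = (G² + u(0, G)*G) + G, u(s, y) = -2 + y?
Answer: -465192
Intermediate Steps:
A(G) = G + G² + G*(-2 + G) (A(G) = (G² + (-2 + G)*G) + G = (G² + G*(-2 + G)) + G = G + G² + G*(-2 + G))
-182*A(17 + 19) = -182*(17 + 19)*(-1 + 2*(17 + 19)) = -6552*(-1 + 2*36) = -6552*(-1 + 72) = -6552*71 = -182*2556 = -465192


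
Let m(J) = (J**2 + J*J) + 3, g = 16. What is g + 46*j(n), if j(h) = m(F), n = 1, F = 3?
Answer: 982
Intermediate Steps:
m(J) = 3 + 2*J**2 (m(J) = (J**2 + J**2) + 3 = 2*J**2 + 3 = 3 + 2*J**2)
j(h) = 21 (j(h) = 3 + 2*3**2 = 3 + 2*9 = 3 + 18 = 21)
g + 46*j(n) = 16 + 46*21 = 16 + 966 = 982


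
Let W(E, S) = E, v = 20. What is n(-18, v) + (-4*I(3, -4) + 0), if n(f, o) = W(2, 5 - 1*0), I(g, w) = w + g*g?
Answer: -18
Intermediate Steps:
I(g, w) = w + g**2
n(f, o) = 2
n(-18, v) + (-4*I(3, -4) + 0) = 2 + (-4*(-4 + 3**2) + 0) = 2 + (-4*(-4 + 9) + 0) = 2 + (-4*5 + 0) = 2 + (-20 + 0) = 2 - 20 = -18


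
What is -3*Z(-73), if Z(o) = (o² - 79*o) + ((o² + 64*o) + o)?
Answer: -35040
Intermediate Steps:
Z(o) = -14*o + 2*o² (Z(o) = (o² - 79*o) + (o² + 65*o) = -14*o + 2*o²)
-3*Z(-73) = -6*(-73)*(-7 - 73) = -6*(-73)*(-80) = -3*11680 = -35040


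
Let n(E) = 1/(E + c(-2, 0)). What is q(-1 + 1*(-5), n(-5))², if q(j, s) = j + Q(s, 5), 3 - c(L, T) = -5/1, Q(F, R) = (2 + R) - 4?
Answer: 9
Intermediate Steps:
Q(F, R) = -2 + R
c(L, T) = 8 (c(L, T) = 3 - (-5)/1 = 3 - (-5) = 3 - 1*(-5) = 3 + 5 = 8)
n(E) = 1/(8 + E) (n(E) = 1/(E + 8) = 1/(8 + E))
q(j, s) = 3 + j (q(j, s) = j + (-2 + 5) = j + 3 = 3 + j)
q(-1 + 1*(-5), n(-5))² = (3 + (-1 + 1*(-5)))² = (3 + (-1 - 5))² = (3 - 6)² = (-3)² = 9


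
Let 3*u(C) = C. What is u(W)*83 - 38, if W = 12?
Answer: 294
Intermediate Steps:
u(C) = C/3
u(W)*83 - 38 = ((1/3)*12)*83 - 38 = 4*83 - 38 = 332 - 38 = 294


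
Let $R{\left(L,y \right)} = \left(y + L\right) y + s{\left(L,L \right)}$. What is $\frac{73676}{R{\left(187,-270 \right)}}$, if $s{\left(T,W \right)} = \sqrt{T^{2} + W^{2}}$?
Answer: $\frac{825539580}{251069081} - \frac{6888706 \sqrt{2}}{251069081} \approx 3.2493$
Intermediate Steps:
$R{\left(L,y \right)} = y \left(L + y\right) + \sqrt{2} \sqrt{L^{2}}$ ($R{\left(L,y \right)} = \left(y + L\right) y + \sqrt{L^{2} + L^{2}} = \left(L + y\right) y + \sqrt{2 L^{2}} = y \left(L + y\right) + \sqrt{2} \sqrt{L^{2}}$)
$\frac{73676}{R{\left(187,-270 \right)}} = \frac{73676}{\left(-270\right)^{2} + 187 \left(-270\right) + \sqrt{2} \sqrt{187^{2}}} = \frac{73676}{72900 - 50490 + \sqrt{2} \sqrt{34969}} = \frac{73676}{72900 - 50490 + \sqrt{2} \cdot 187} = \frac{73676}{72900 - 50490 + 187 \sqrt{2}} = \frac{73676}{22410 + 187 \sqrt{2}}$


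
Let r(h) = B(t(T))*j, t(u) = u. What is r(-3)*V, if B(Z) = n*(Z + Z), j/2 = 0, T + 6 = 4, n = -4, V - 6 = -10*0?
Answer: 0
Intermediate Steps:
V = 6 (V = 6 - 10*0 = 6 + 0 = 6)
T = -2 (T = -6 + 4 = -2)
j = 0 (j = 2*0 = 0)
B(Z) = -8*Z (B(Z) = -4*(Z + Z) = -8*Z)
r(h) = 0 (r(h) = -8*(-2)*0 = 16*0 = 0)
r(-3)*V = 0*6 = 0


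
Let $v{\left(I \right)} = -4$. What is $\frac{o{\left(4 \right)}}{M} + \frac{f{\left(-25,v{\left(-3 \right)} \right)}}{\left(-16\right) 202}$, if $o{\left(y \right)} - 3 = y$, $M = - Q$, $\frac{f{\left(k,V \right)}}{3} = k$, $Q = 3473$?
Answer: $\frac{237851}{11224736} \approx 0.02119$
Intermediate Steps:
$f{\left(k,V \right)} = 3 k$
$M = -3473$ ($M = \left(-1\right) 3473 = -3473$)
$o{\left(y \right)} = 3 + y$
$\frac{o{\left(4 \right)}}{M} + \frac{f{\left(-25,v{\left(-3 \right)} \right)}}{\left(-16\right) 202} = \frac{3 + 4}{-3473} + \frac{3 \left(-25\right)}{\left(-16\right) 202} = 7 \left(- \frac{1}{3473}\right) - \frac{75}{-3232} = - \frac{7}{3473} - - \frac{75}{3232} = - \frac{7}{3473} + \frac{75}{3232} = \frac{237851}{11224736}$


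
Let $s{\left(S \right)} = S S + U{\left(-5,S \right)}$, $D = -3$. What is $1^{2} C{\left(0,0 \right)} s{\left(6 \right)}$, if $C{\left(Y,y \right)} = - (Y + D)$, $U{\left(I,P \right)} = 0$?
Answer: $108$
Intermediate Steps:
$s{\left(S \right)} = S^{2}$ ($s{\left(S \right)} = S S + 0 = S^{2} + 0 = S^{2}$)
$C{\left(Y,y \right)} = 3 - Y$ ($C{\left(Y,y \right)} = - (Y - 3) = - (-3 + Y) = 3 - Y$)
$1^{2} C{\left(0,0 \right)} s{\left(6 \right)} = 1^{2} \left(3 - 0\right) 6^{2} = 1 \left(3 + 0\right) 36 = 1 \cdot 3 \cdot 36 = 3 \cdot 36 = 108$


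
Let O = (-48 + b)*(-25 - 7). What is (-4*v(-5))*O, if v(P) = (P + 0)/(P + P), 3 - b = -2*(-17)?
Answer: -5056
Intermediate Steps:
b = -31 (b = 3 - (-2)*(-17) = 3 - 1*34 = 3 - 34 = -31)
v(P) = 1/2 (v(P) = P/((2*P)) = P*(1/(2*P)) = 1/2)
O = 2528 (O = (-48 - 31)*(-25 - 7) = -79*(-32) = 2528)
(-4*v(-5))*O = -4*1/2*2528 = -2*2528 = -5056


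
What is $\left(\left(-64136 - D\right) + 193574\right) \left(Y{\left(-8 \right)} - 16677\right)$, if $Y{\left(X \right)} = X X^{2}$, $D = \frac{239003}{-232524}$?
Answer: $- \frac{517349030372335}{232524} \approx -2.2249 \cdot 10^{9}$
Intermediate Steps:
$D = - \frac{239003}{232524}$ ($D = 239003 \left(- \frac{1}{232524}\right) = - \frac{239003}{232524} \approx -1.0279$)
$Y{\left(X \right)} = X^{3}$
$\left(\left(-64136 - D\right) + 193574\right) \left(Y{\left(-8 \right)} - 16677\right) = \left(\left(-64136 - - \frac{239003}{232524}\right) + 193574\right) \left(\left(-8\right)^{3} - 16677\right) = \left(\left(-64136 + \frac{239003}{232524}\right) + 193574\right) \left(-512 - 16677\right) = \left(- \frac{14912920261}{232524} + 193574\right) \left(-17189\right) = \frac{30097680515}{232524} \left(-17189\right) = - \frac{517349030372335}{232524}$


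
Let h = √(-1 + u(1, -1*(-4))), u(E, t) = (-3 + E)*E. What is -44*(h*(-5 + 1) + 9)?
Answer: -396 + 176*I*√3 ≈ -396.0 + 304.84*I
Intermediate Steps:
u(E, t) = E*(-3 + E)
h = I*√3 (h = √(-1 + 1*(-3 + 1)) = √(-1 + 1*(-2)) = √(-1 - 2) = √(-3) = I*√3 ≈ 1.732*I)
-44*(h*(-5 + 1) + 9) = -44*((I*√3)*(-5 + 1) + 9) = -44*((I*√3)*(-4) + 9) = -44*(-4*I*√3 + 9) = -44*(9 - 4*I*√3) = -396 + 176*I*√3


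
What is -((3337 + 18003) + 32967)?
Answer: -54307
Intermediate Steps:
-((3337 + 18003) + 32967) = -(21340 + 32967) = -1*54307 = -54307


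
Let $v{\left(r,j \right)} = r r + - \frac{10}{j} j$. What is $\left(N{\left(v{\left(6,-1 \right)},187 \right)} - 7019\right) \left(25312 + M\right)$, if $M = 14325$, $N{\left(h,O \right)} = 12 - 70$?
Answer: $-280511049$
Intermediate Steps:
$v{\left(r,j \right)} = -10 + r^{2}$ ($v{\left(r,j \right)} = r^{2} - 10 = -10 + r^{2}$)
$N{\left(h,O \right)} = -58$ ($N{\left(h,O \right)} = 12 - 70 = -58$)
$\left(N{\left(v{\left(6,-1 \right)},187 \right)} - 7019\right) \left(25312 + M\right) = \left(-58 - 7019\right) \left(25312 + 14325\right) = \left(-7077\right) 39637 = -280511049$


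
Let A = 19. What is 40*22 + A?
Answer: 899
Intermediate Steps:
40*22 + A = 40*22 + 19 = 880 + 19 = 899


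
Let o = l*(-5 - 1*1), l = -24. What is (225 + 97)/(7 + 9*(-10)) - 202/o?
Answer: -31567/5976 ≈ -5.2823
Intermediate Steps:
o = 144 (o = -24*(-5 - 1*1) = -24*(-5 - 1) = -24*(-6) = 144)
(225 + 97)/(7 + 9*(-10)) - 202/o = (225 + 97)/(7 + 9*(-10)) - 202/144 = 322/(7 - 90) - 202*1/144 = 322/(-83) - 101/72 = 322*(-1/83) - 101/72 = -322/83 - 101/72 = -31567/5976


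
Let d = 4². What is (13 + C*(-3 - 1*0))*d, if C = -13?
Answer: 832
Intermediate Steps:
d = 16
(13 + C*(-3 - 1*0))*d = (13 - 13*(-3 - 1*0))*16 = (13 - 13*(-3 + 0))*16 = (13 - 13*(-3))*16 = (13 + 39)*16 = 52*16 = 832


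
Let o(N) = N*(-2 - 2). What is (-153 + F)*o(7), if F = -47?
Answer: 5600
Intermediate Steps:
o(N) = -4*N (o(N) = N*(-4) = -4*N)
(-153 + F)*o(7) = (-153 - 47)*(-4*7) = -200*(-28) = 5600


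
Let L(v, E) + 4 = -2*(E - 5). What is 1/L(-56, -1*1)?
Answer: ⅛ ≈ 0.12500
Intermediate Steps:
L(v, E) = 6 - 2*E (L(v, E) = -4 - 2*(E - 5) = -4 - 2*(-5 + E) = -4 + (10 - 2*E) = 6 - 2*E)
1/L(-56, -1*1) = 1/(6 - (-2)) = 1/(6 - 2*(-1)) = 1/(6 + 2) = 1/8 = ⅛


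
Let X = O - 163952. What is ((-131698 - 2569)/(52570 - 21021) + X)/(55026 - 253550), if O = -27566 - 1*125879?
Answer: 357631865/223686917 ≈ 1.5988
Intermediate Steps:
O = -153445 (O = -27566 - 125879 = -153445)
X = -317397 (X = -153445 - 163952 = -317397)
((-131698 - 2569)/(52570 - 21021) + X)/(55026 - 253550) = ((-131698 - 2569)/(52570 - 21021) - 317397)/(55026 - 253550) = (-134267/31549 - 317397)/(-198524) = (-134267*1/31549 - 317397)*(-1/198524) = (-19181/4507 - 317397)*(-1/198524) = -1430527460/4507*(-1/198524) = 357631865/223686917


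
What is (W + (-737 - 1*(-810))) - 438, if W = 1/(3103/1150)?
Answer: -1131445/3103 ≈ -364.63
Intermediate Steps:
W = 1150/3103 (W = 1/(3103*(1/1150)) = 1/(3103/1150) = 1150/3103 ≈ 0.37061)
(W + (-737 - 1*(-810))) - 438 = (1150/3103 + (-737 - 1*(-810))) - 438 = (1150/3103 + (-737 + 810)) - 438 = (1150/3103 + 73) - 438 = 227669/3103 - 438 = -1131445/3103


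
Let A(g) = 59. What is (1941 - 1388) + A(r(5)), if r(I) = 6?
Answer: 612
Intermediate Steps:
(1941 - 1388) + A(r(5)) = (1941 - 1388) + 59 = 553 + 59 = 612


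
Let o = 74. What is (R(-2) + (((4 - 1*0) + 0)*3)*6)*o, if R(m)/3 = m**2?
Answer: 6216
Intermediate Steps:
R(m) = 3*m**2
(R(-2) + (((4 - 1*0) + 0)*3)*6)*o = (3*(-2)**2 + (((4 - 1*0) + 0)*3)*6)*74 = (3*4 + (((4 + 0) + 0)*3)*6)*74 = (12 + ((4 + 0)*3)*6)*74 = (12 + (4*3)*6)*74 = (12 + 12*6)*74 = (12 + 72)*74 = 84*74 = 6216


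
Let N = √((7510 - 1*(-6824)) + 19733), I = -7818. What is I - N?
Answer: -7818 - √34067 ≈ -8002.6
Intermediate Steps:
N = √34067 (N = √((7510 + 6824) + 19733) = √(14334 + 19733) = √34067 ≈ 184.57)
I - N = -7818 - √34067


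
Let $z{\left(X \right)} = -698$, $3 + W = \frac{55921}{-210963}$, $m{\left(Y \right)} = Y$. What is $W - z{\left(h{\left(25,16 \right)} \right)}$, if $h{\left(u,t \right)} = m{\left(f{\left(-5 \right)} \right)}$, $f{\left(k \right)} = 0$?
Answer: $\frac{146563364}{210963} \approx 694.74$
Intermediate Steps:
$h{\left(u,t \right)} = 0$
$W = - \frac{688810}{210963}$ ($W = -3 + \frac{55921}{-210963} = -3 + 55921 \left(- \frac{1}{210963}\right) = -3 - \frac{55921}{210963} = - \frac{688810}{210963} \approx -3.2651$)
$W - z{\left(h{\left(25,16 \right)} \right)} = - \frac{688810}{210963} - -698 = - \frac{688810}{210963} + 698 = \frac{146563364}{210963}$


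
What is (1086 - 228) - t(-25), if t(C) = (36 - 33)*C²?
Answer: -1017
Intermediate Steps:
t(C) = 3*C²
(1086 - 228) - t(-25) = (1086 - 228) - 3*(-25)² = 858 - 3*625 = 858 - 1*1875 = 858 - 1875 = -1017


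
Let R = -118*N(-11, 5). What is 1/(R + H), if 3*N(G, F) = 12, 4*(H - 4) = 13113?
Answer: 4/11241 ≈ 0.00035584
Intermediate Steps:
H = 13129/4 (H = 4 + (¼)*13113 = 4 + 13113/4 = 13129/4 ≈ 3282.3)
N(G, F) = 4 (N(G, F) = (⅓)*12 = 4)
R = -472 (R = -118*4 = -472)
1/(R + H) = 1/(-472 + 13129/4) = 1/(11241/4) = 4/11241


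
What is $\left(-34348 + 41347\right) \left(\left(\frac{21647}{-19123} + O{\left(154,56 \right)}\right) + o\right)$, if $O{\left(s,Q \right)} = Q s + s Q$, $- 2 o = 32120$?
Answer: $\frac{158852642523}{19123} \approx 8.3069 \cdot 10^{6}$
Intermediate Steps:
$o = -16060$ ($o = \left(- \frac{1}{2}\right) 32120 = -16060$)
$O{\left(s,Q \right)} = 2 Q s$ ($O{\left(s,Q \right)} = Q s + Q s = 2 Q s$)
$\left(-34348 + 41347\right) \left(\left(\frac{21647}{-19123} + O{\left(154,56 \right)}\right) + o\right) = \left(-34348 + 41347\right) \left(\left(\frac{21647}{-19123} + 2 \cdot 56 \cdot 154\right) - 16060\right) = 6999 \left(\left(21647 \left(- \frac{1}{19123}\right) + 17248\right) - 16060\right) = 6999 \left(\left(- \frac{21647}{19123} + 17248\right) - 16060\right) = 6999 \left(\frac{329811857}{19123} - 16060\right) = 6999 \cdot \frac{22696477}{19123} = \frac{158852642523}{19123}$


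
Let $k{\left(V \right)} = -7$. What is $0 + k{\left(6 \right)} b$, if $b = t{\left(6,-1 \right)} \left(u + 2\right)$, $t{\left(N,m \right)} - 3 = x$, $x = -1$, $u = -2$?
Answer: $0$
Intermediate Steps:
$t{\left(N,m \right)} = 2$ ($t{\left(N,m \right)} = 3 - 1 = 2$)
$b = 0$ ($b = 2 \left(-2 + 2\right) = 2 \cdot 0 = 0$)
$0 + k{\left(6 \right)} b = 0 - 0 = 0 + 0 = 0$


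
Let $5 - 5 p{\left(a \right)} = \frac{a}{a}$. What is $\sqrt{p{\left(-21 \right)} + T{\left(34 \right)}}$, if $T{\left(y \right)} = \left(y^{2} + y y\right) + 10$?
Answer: $\frac{\sqrt{58070}}{5} \approx 48.195$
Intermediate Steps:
$p{\left(a \right)} = \frac{4}{5}$ ($p{\left(a \right)} = 1 - \frac{a \frac{1}{a}}{5} = 1 - \frac{1}{5} = \frac{4}{5}$)
$T{\left(y \right)} = 10 + 2 y^{2}$ ($T{\left(y \right)} = \left(y^{2} + y^{2}\right) + 10 = 2 y^{2} + 10 = 10 + 2 y^{2}$)
$\sqrt{p{\left(-21 \right)} + T{\left(34 \right)}} = \sqrt{\frac{4}{5} + \left(10 + 2 \cdot 34^{2}\right)} = \sqrt{\frac{4}{5} + \left(10 + 2 \cdot 1156\right)} = \sqrt{\frac{4}{5} + \left(10 + 2312\right)} = \sqrt{\frac{4}{5} + 2322} = \sqrt{\frac{11614}{5}} = \frac{\sqrt{58070}}{5}$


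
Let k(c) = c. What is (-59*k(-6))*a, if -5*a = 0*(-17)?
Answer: 0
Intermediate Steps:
a = 0 (a = -0*(-17) = -⅕*0 = 0)
(-59*k(-6))*a = -59*(-6)*0 = 354*0 = 0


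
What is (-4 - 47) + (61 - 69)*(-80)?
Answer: 589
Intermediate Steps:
(-4 - 47) + (61 - 69)*(-80) = -51 - 8*(-80) = -51 + 640 = 589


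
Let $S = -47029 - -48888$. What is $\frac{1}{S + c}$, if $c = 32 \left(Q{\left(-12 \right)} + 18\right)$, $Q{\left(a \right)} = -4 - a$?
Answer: $\frac{1}{2691} \approx 0.00037161$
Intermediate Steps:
$S = 1859$ ($S = -47029 + 48888 = 1859$)
$c = 832$ ($c = 32 \left(\left(-4 - -12\right) + 18\right) = 32 \left(\left(-4 + 12\right) + 18\right) = 32 \left(8 + 18\right) = 32 \cdot 26 = 832$)
$\frac{1}{S + c} = \frac{1}{1859 + 832} = \frac{1}{2691}$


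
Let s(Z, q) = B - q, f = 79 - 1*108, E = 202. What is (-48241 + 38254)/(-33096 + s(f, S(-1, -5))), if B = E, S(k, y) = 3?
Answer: 9987/32897 ≈ 0.30358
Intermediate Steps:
f = -29 (f = 79 - 108 = -29)
B = 202
s(Z, q) = 202 - q
(-48241 + 38254)/(-33096 + s(f, S(-1, -5))) = (-48241 + 38254)/(-33096 + (202 - 1*3)) = -9987/(-33096 + (202 - 3)) = -9987/(-33096 + 199) = -9987/(-32897) = -9987*(-1/32897) = 9987/32897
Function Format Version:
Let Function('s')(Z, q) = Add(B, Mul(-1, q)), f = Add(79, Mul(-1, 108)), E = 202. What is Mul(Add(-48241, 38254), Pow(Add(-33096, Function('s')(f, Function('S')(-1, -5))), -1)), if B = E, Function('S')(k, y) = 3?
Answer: Rational(9987, 32897) ≈ 0.30358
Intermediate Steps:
f = -29 (f = Add(79, -108) = -29)
B = 202
Function('s')(Z, q) = Add(202, Mul(-1, q))
Mul(Add(-48241, 38254), Pow(Add(-33096, Function('s')(f, Function('S')(-1, -5))), -1)) = Mul(Add(-48241, 38254), Pow(Add(-33096, Add(202, Mul(-1, 3))), -1)) = Mul(-9987, Pow(Add(-33096, Add(202, -3)), -1)) = Mul(-9987, Pow(Add(-33096, 199), -1)) = Mul(-9987, Pow(-32897, -1)) = Mul(-9987, Rational(-1, 32897)) = Rational(9987, 32897)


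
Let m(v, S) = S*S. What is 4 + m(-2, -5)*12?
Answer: 304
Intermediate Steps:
m(v, S) = S²
4 + m(-2, -5)*12 = 4 + (-5)²*12 = 4 + 25*12 = 4 + 300 = 304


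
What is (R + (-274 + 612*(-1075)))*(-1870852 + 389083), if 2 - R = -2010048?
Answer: -2003167948644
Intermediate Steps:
R = 2010050 (R = 2 - 1*(-2010048) = 2 + 2010048 = 2010050)
(R + (-274 + 612*(-1075)))*(-1870852 + 389083) = (2010050 + (-274 + 612*(-1075)))*(-1870852 + 389083) = (2010050 + (-274 - 657900))*(-1481769) = (2010050 - 658174)*(-1481769) = 1351876*(-1481769) = -2003167948644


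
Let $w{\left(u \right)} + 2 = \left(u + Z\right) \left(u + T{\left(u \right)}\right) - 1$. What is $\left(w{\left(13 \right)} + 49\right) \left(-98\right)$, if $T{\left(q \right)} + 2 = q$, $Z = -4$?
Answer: $-25676$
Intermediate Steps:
$T{\left(q \right)} = -2 + q$
$w{\left(u \right)} = -3 + \left(-4 + u\right) \left(-2 + 2 u\right)$ ($w{\left(u \right)} = -2 + \left(\left(u - 4\right) \left(u + \left(-2 + u\right)\right) - 1\right) = -2 + \left(\left(-4 + u\right) \left(-2 + 2 u\right) - 1\right) = -2 + \left(-1 + \left(-4 + u\right) \left(-2 + 2 u\right)\right) = -3 + \left(-4 + u\right) \left(-2 + 2 u\right)$)
$\left(w{\left(13 \right)} + 49\right) \left(-98\right) = \left(\left(5 - 130 + 2 \cdot 13^{2}\right) + 49\right) \left(-98\right) = \left(\left(5 - 130 + 2 \cdot 169\right) + 49\right) \left(-98\right) = \left(\left(5 - 130 + 338\right) + 49\right) \left(-98\right) = \left(213 + 49\right) \left(-98\right) = 262 \left(-98\right) = -25676$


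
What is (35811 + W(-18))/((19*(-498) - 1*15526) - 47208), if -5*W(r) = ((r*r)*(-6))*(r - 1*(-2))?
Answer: -147951/360980 ≈ -0.40986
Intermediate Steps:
W(r) = 6*r**2*(2 + r)/5 (W(r) = -(r*r)*(-6)*(r - 1*(-2))/5 = -r**2*(-6)*(r + 2)/5 = -(-6*r**2)*(2 + r)/5 = -(-6)*r**2*(2 + r)/5 = 6*r**2*(2 + r)/5)
(35811 + W(-18))/((19*(-498) - 1*15526) - 47208) = (35811 + (6/5)*(-18)**2*(2 - 18))/((19*(-498) - 1*15526) - 47208) = (35811 + (6/5)*324*(-16))/((-9462 - 15526) - 47208) = (35811 - 31104/5)/(-24988 - 47208) = (147951/5)/(-72196) = (147951/5)*(-1/72196) = -147951/360980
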